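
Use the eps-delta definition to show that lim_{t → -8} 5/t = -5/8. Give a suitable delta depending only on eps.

delta = min(4, (32/5)eps)

Suppose eps > 0. We seek delta > 0 such that 0 < |t + 8| < delta implies |5/t + 5/8| < eps.
|5/t + 5/8| = 5·|-8 − t|/(8·|t|) = 5|t + 8|/(8|t|).
Restrict delta ≤ 4. Then |t + 8| < 4 gives |t| > 4, so 8|t| > 32.
Then |5/t + 5/8| < 5|t + 8|/32, which is < eps when |t + 8| < (32/5)eps.
Take delta = min(4, (32/5)eps). Then 0 < |t + 8| < delta gives both |t + 8| < 4 and |t + 8| < (32/5)eps, so |5/t + 5/8| < eps.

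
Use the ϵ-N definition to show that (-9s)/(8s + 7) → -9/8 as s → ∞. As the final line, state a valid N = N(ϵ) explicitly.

N = (63/64)/ϵ

Let ϵ > 0 be given. We seek N > 0 such that s > N implies |(-9s)/(8s + 7) + 9/8| < ϵ.
(-9s)/(8s + 7) + 9/8 = (8(-9s) − (-9)(8s + 7)) / (8(8s + 7)) = 63/(8(8s + 7)).
For s > 0 we have 8s + 7 > 8s, so |(-9s)/(8s + 7) + 9/8| = 63/(8(8s + 7)) < 63/(8·8s) = (63/64)/s.
Thus |(-9s)/(8s + 7) + 9/8| < ϵ whenever s > (63/64)/ϵ.
Take N = (63/64)/ϵ. If s > N then |(-9s)/(8s + 7) + 9/8| < (63/64)/s < ϵ.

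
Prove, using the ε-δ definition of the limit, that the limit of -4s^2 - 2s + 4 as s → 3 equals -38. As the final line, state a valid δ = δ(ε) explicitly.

δ = min(2, ε/34)

Let ε > 0 be given. We want δ > 0 such that 0 < |s − 3| < δ implies |(-4s^2 - 2s + 4) + 38| < ε.
(-4s^2 - 2s + 4) + 38 = -4s^2 - 2s + 42 = (s − 3)(-4s - 14).
So |(-4s^2 - 2s + 4) + 38| = |s − 3|·|-4s - 14|.
Assume first that |s − 3| < 2, so |s| < 5. Then |-4s - 14| ≤ 4·5 + 14 = 34.
Hence |(-4s^2 - 2s + 4) + 38| ≤ 34|s − 3| < ε provided |s − 3| < ε/34.
Take δ = min(2, ε/34). Then 0 < |s − 3| < δ gives both |s − 3| < 2 and |s − 3| < ε/34, so |(-4s^2 - 2s + 4) + 38| < ε.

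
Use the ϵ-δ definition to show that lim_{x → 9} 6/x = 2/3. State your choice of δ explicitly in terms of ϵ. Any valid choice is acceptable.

δ = min(9/2, (27/4)ϵ)

Let ϵ > 0. We seek δ > 0 such that 0 < |x − 9| < δ implies |6/x − (2/3)| < ϵ.
|6/x − (2/3)| = 6·|9 − x|/(9·|x|) = 6|x − 9|/(9|x|).
Require δ ≤ 9/2 so that |x| > 9 − 9/2 = 9/2, hence 9|x| > 81/2.
Then |6/x − (2/3)| < 6|x − 9|/(81/2), which is < ϵ when |x − 9| < (27/4)ϵ.
Take δ = min(9/2, (27/4)ϵ). Then 0 < |x − 9| < δ gives both |x − 9| < 9/2 and |x − 9| < (27/4)ϵ, so |6/x − (2/3)| < ϵ.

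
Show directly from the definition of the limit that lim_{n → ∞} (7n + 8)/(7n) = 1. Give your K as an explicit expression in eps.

Fix eps > 0. For n ≥ 1, |(7n + 8)/(7n) − 1| = |56|/(7(7n)) = 56/(7(7n)).
Since 7n ≥ 7n for n ≥ 1, this is ≤ 56/(7·7n) = (8/7)/n.
So |(7n + 8)/(7n) − 1| < eps whenever n > (8/7)/eps.
Take K = (8/7)/eps. If n > K then |(7n + 8)/(7n) − 1| ≤ (8/7)/n < eps.

K = (8/7)/eps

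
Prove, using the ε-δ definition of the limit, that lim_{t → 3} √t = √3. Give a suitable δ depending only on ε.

Suppose ε > 0. We want δ > 0 such that 0 < |t − 3| < δ implies |√t − √3| < ε.
Rationalise: √t − √3 = (t − 3)/(√t + √3), so |√t − √3| = |t − 3|/(√t + √3).
Restrict δ ≤ 3 so that |t − 3| < 3 forces t > 0, and then √t + √3 > √3.
Hence |√t − √3| < |t − 3|/√3, which is < ε once |t − 3| < √3·ε.
Take δ = min(3, √3·ε). If 0 < |t − 3| < δ then t > 0 and |√t − √3| < |t − 3|/√3 < ε.

δ = min(3, √3·ε)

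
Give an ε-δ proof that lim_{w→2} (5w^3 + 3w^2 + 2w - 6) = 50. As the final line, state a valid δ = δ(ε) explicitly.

Let ε > 0. We want δ > 0 such that 0 < |w − 2| < δ implies |(5w^3 + 3w^2 + 2w - 6) − 50| < ε.
(5w^3 + 3w^2 + 2w - 6) − 50 = 5w^3 + 3w^2 + 2w - 56 = (w − 2)(5w^2 + 13w + 28).
So |(5w^3 + 3w^2 + 2w - 6) − 50| = |w − 2|·|5w^2 + 13w + 28|.
Assume first that |w − 2| < 1, so |w| < 3. Then |5w^2 + 13w + 28| ≤ 5·3^2 + 13·3 + 28 = 112.
Hence |(5w^3 + 3w^2 + 2w - 6) − 50| ≤ 112|w − 2| < ε provided |w − 2| < ε/112.
Take δ = min(1, ε/112). Then 0 < |w − 2| < δ gives both |w − 2| < 1 and |w − 2| < ε/112, so |(5w^3 + 3w^2 + 2w - 6) − 50| < ε.

δ = min(1, ε/112)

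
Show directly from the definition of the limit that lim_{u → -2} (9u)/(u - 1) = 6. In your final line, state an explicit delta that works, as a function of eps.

delta = min(3/2, (1/2)eps)

Let eps > 0. We want delta > 0 with 0 < |u + 2| < delta ⇒ |(9u)/(u - 1) − 6| < eps.
Combining over a common denominator, (9u)/(u - 1) − 6 = [(9u)·(-3) − (-18)·(u - 1)] / [(-3)·(u - 1)] = -9(u + 2) / ((-3)(u - 1)).
So |(9u)/(u - 1) − 6| = 9|u + 2| / (3·|u − 1|).
Require delta ≤ 3/2, so |u − 1| ≥ |-3| − |u + 2| > 3 − 3/2 = 3/2.
Hence |(9u)/(u - 1) − 6| < 9|u + 2|/(3·(3/2)) = 2|u + 2|, which is < eps once |u + 2| < (1/2)eps.
Take delta = min(3/2, (1/2)eps). Then 0 < |u + 2| < delta forces both bounds, so |(9u)/(u - 1) − 6| < eps.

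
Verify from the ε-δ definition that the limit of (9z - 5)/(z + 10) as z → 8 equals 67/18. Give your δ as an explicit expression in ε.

δ = min(9, (162/95)ε)

Let ε > 0. We want δ > 0 with 0 < |z − 8| < δ ⇒ |(9z - 5)/(z + 10) − (67/18)| < ε.
Combining over a common denominator, (9z - 5)/(z + 10) − (67/18) = [(9z - 5)·18 − 67·(z + 10)] / [18·(z + 10)] = 95(z − 8) / (18(z + 10)).
So |(9z - 5)/(z + 10) − (67/18)| = 95|z − 8| / (18·|z + 10|).
Restrict δ ≤ 9. Then |z − 8| < 9 gives |z + 10| = |(z − 8) + 18| ≥ 18 − 9 = 9.
Hence |(9z - 5)/(z + 10) − (67/18)| < 95|z − 8|/(18·9) = (95/162)|z − 8|, which is < ε once |z − 8| < (162/95)ε.
Take δ = min(9, (162/95)ε). Then 0 < |z − 8| < δ forces both bounds, so |(9z - 5)/(z + 10) − (67/18)| < ε.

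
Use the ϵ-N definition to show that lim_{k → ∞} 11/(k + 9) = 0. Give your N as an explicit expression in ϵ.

N = 11/ϵ

Let ϵ > 0 be given. For k ≥ 1, |11/(k + 9) − 0| = 11/(k + 9) ≤ 11/k.
We need 11/k < ϵ, i.e. k > 11/ϵ.
Take N = 11/ϵ. If k > N then |11/(k + 9)| ≤ 11/k < ϵ.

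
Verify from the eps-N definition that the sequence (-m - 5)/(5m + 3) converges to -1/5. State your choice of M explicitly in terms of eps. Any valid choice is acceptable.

M = (22/25)/eps

Suppose eps > 0. For m ≥ 1, |(-m - 5)/(5m + 3) + 1/5| = |-22|/(5(5m + 3)) = 22/(5(5m + 3)).
Since 5m + 3 ≥ 5m for m ≥ 1, this is ≤ 22/(5·5m) = (22/25)/m.
So |(-m - 5)/(5m + 3) + 1/5| < eps whenever m > (22/25)/eps.
Take M = (22/25)/eps. If m > M then |(-m - 5)/(5m + 3) + 1/5| ≤ (22/25)/m < eps.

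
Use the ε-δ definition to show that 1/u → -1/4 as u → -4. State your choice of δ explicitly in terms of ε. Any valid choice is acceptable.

δ = min(2, 8ε)

Suppose ε > 0. We seek δ > 0 such that 0 < |u + 4| < δ implies |1/u + 1/4| < ε.
|1/u + 1/4| = |-4 − u|/(4·|u|) = |u + 4|/(4|u|).
Restrict δ ≤ 2. Then |u + 4| < 2 gives |u| > 2, so 4|u| > 8.
Then |1/u + 1/4| < |u + 4|/8, which is < ε when |u + 4| < 8ε.
Take δ = min(2, 8ε). Then 0 < |u + 4| < δ gives both |u + 4| < 2 and |u + 4| < 8ε, so |1/u + 1/4| < ε.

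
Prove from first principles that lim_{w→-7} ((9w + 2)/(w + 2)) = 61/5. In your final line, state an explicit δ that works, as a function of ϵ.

δ = min(5/2, (25/32)ϵ)

Suppose ϵ > 0. We want δ > 0 with 0 < |w + 7| < δ ⇒ |(9w + 2)/(w + 2) − (61/5)| < ϵ.
Combining over a common denominator, (9w + 2)/(w + 2) − (61/5) = [(9w + 2)·(-5) − (-61)·(w + 2)] / [(-5)·(w + 2)] = 16(w + 7) / ((-5)(w + 2)).
So |(9w + 2)/(w + 2) − (61/5)| = 16|w + 7| / (5·|w + 2|).
Require δ ≤ 5/2, so |w + 2| ≥ |-5| − |w + 7| > 5 − 5/2 = 5/2.
Hence |(9w + 2)/(w + 2) − (61/5)| < 16|w + 7|/(5·(5/2)) = (32/25)|w + 7|, which is < ϵ once |w + 7| < (25/32)ϵ.
Take δ = min(5/2, (25/32)ϵ). Then 0 < |w + 7| < δ forces both bounds, so |(9w + 2)/(w + 2) − (61/5)| < ϵ.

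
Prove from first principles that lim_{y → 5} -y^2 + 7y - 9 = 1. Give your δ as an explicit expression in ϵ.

Let ϵ > 0. We want δ > 0 such that 0 < |y − 5| < δ implies |(-y^2 + 7y - 9) − 1| < ϵ.
(-y^2 + 7y - 9) − 1 = -y^2 + 7y - 10 = (y − 5)(-y + 2).
So |(-y^2 + 7y - 9) − 1| = |y − 5|·|-y + 2|.
Require δ ≤ 1. Then |y − 5| < 1 gives |y| < 6, and by the triangle inequality |-y + 2| ≤ 6 + 2 = 8.
Hence |(-y^2 + 7y - 9) − 1| ≤ 8|y − 5| < ϵ provided |y − 5| < ϵ/8.
Choosing δ = min(1, ϵ/8) ensures both conditions, hence |(-y^2 + 7y - 9) − 1| < ϵ.

δ = min(1, ϵ/8)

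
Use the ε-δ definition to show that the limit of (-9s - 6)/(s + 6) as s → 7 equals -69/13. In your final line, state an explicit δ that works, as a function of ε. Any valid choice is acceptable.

δ = min(13/2, (169/96)ε)

Suppose ε > 0. We want δ > 0 with 0 < |s − 7| < δ ⇒ |(-9s - 6)/(s + 6) + 69/13| < ε.
Combining over a common denominator, (-9s - 6)/(s + 6) + 69/13 = [(-9s - 6)·13 − (-69)·(s + 6)] / [13·(s + 6)] = -48(s − 7) / (13(s + 6)).
So |(-9s - 6)/(s + 6) + 69/13| = 48|s − 7| / (13·|s + 6|).
Restrict δ ≤ 13/2. Then |s − 7| < 13/2 gives |s + 6| = |(s − 7) + 13| ≥ 13 − 13/2 = 13/2.
Hence |(-9s - 6)/(s + 6) + 69/13| < 48|s − 7|/(13·(13/2)) = (96/169)|s − 7|, which is < ε once |s − 7| < (169/96)ε.
Take δ = min(13/2, (169/96)ε). Then 0 < |s − 7| < δ forces both bounds, so |(-9s - 6)/(s + 6) + 69/13| < ε.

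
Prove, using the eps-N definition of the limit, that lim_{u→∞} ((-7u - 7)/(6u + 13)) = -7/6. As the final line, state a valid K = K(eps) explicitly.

Suppose eps > 0. We seek K > 0 such that u > K implies |(-7u - 7)/(6u + 13) + 7/6| < eps.
(-7u - 7)/(6u + 13) + 7/6 = (6(-7u - 7) − (-7)(6u + 13)) / (6(6u + 13)) = 49/(6(6u + 13)).
For u > 0 we have 6u + 13 > 6u, so |(-7u - 7)/(6u + 13) + 7/6| = 49/(6(6u + 13)) < 49/(6·6u) = (49/36)/u.
Thus |(-7u - 7)/(6u + 13) + 7/6| < eps whenever u > (49/36)/eps.
Take K = (49/36)/eps. If u > K then |(-7u - 7)/(6u + 13) + 7/6| < (49/36)/u < eps.

K = (49/36)/eps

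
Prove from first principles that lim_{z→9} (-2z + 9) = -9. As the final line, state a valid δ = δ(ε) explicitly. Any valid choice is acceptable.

δ = ε/2

Suppose ε > 0. We need δ > 0 so that 0 < |z − 9| < δ implies |(-2z + 9) + 9| < ε.
Since (-2z + 9) + 9 = -2(z − 9), we have |(-2z + 9) + 9| = 2|z − 9|.
So 2|z − 9| < ε exactly when |z − 9| < ε/2.
Choosing δ = ε/2 gives |(-2z + 9) + 9| = 2|z − 9| < ε whenever |z − 9| < δ.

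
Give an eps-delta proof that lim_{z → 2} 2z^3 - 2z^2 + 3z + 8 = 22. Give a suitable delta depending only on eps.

delta = min(2, eps/47)

Let eps > 0. We want delta > 0 such that 0 < |z − 2| < delta implies |(2z^3 - 2z^2 + 3z + 8) − 22| < eps.
(2z^3 - 2z^2 + 3z + 8) − 22 = 2z^3 - 2z^2 + 3z - 14 = (z − 2)(2z^2 + 2z + 7).
So |(2z^3 - 2z^2 + 3z + 8) − 22| = |z − 2|·|2z^2 + 2z + 7|.
Require delta ≤ 2. Then |z − 2| < 2 gives |z| < 4, and by the triangle inequality |2z^2 + 2z + 7| ≤ 2·4^2 + 2·4 + 7 = 47.
Hence |(2z^3 - 2z^2 + 3z + 8) − 22| ≤ 47|z − 2| < eps provided |z − 2| < eps/47.
Choosing delta = min(2, eps/47) ensures both conditions, hence |(2z^3 - 2z^2 + 3z + 8) − 22| < eps.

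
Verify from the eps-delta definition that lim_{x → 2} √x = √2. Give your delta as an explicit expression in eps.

delta = min(2, √2·eps)

Fix eps > 0. We want delta > 0 such that 0 < |x − 2| < delta implies |√x − √2| < eps.
Rationalise: √x − √2 = (x − 2)/(√x + √2), so |√x − √2| = |x − 2|/(√x + √2).
Restrict delta ≤ 2 so that |x − 2| < 2 forces x > 0, and then √x + √2 > √2.
Hence |√x − √2| < |x − 2|/√2, which is < eps once |x − 2| < √2·eps.
Take delta = min(2, √2·eps). If 0 < |x − 2| < delta then x > 0 and |√x − √2| < |x − 2|/√2 < eps.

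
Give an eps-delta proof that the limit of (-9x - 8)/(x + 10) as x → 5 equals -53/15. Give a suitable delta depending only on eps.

delta = min(15/2, (225/164)eps)

Fix eps > 0. We want delta > 0 with 0 < |x − 5| < delta ⇒ |(-9x - 8)/(x + 10) + 53/15| < eps.
Combining over a common denominator, (-9x - 8)/(x + 10) + 53/15 = [(-9x - 8)·15 − (-53)·(x + 10)] / [15·(x + 10)] = -82(x − 5) / (15(x + 10)).
So |(-9x - 8)/(x + 10) + 53/15| = 82|x − 5| / (15·|x + 10|).
Restrict delta ≤ 15/2. Then |x − 5| < 15/2 gives |x + 10| = |(x − 5) + 15| ≥ 15 − 15/2 = 15/2.
Hence |(-9x - 8)/(x + 10) + 53/15| < 82|x − 5|/(15·(15/2)) = (164/225)|x − 5|, which is < eps once |x − 5| < (225/164)eps.
Take delta = min(15/2, (225/164)eps). Then 0 < |x − 5| < delta forces both bounds, so |(-9x - 8)/(x + 10) + 53/15| < eps.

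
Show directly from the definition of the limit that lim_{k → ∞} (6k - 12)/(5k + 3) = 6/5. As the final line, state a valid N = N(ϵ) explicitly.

Fix ϵ > 0. For k ≥ 1, |(6k - 12)/(5k + 3) − (6/5)| = |-78|/(5(5k + 3)) = 78/(5(5k + 3)).
Since 5k + 3 ≥ 5k for k ≥ 1, this is ≤ 78/(5·5k) = (78/25)/k.
So |(6k - 12)/(5k + 3) − (6/5)| < ϵ whenever k > (78/25)/ϵ.
Take N = (78/25)/ϵ. If k > N then |(6k - 12)/(5k + 3) − (6/5)| ≤ (78/25)/k < ϵ.

N = (78/25)/ϵ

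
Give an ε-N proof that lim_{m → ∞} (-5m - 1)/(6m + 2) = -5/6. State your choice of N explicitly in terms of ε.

Let ε > 0. For m ≥ 1, |(-5m - 1)/(6m + 2) + 5/6| = |4|/(6(6m + 2)) = 4/(6(6m + 2)).
Since 6m + 2 ≥ 6m for m ≥ 1, this is ≤ 4/(6·6m) = (1/9)/m.
So |(-5m - 1)/(6m + 2) + 5/6| < ε whenever m > (1/9)/ε.
Take N = (1/9)/ε. If m > N then |(-5m - 1)/(6m + 2) + 5/6| ≤ (1/9)/m < ε.

N = (1/9)/ε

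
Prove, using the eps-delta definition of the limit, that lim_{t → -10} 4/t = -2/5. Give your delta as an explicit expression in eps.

Let eps > 0 be given. We seek delta > 0 such that 0 < |t + 10| < delta implies |4/t + 2/5| < eps.
|4/t + 2/5| = 4·|-10 − t|/(10·|t|) = 4|t + 10|/(10|t|).
Require delta ≤ 5 so that |t| > 10 − 5 = 5, hence 10|t| > 50.
Then |4/t + 2/5| < 4|t + 10|/50, which is < eps when |t + 10| < (25/2)eps.
Take delta = min(5, (25/2)eps). Then 0 < |t + 10| < delta gives both |t + 10| < 5 and |t + 10| < (25/2)eps, so |4/t + 2/5| < eps.

delta = min(5, (25/2)eps)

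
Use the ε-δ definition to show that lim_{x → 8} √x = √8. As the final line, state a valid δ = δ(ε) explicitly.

δ = min(8, √8·ε)

Let ε > 0 be given. We want δ > 0 such that 0 < |x − 8| < δ implies |√x − √8| < ε.
Multiplying by the conjugate, |√x − √8| = |x − 8|/(√x + √8).
Restrict δ ≤ 8 so that |x − 8| < 8 forces x > 0, and then √x + √8 > √8.
Hence |√x − √8| < |x − 8|/√8, which is < ε once |x − 8| < √8·ε.
Take δ = min(8, √8·ε). If 0 < |x − 8| < δ then x > 0 and |√x − √8| < |x − 8|/√8 < ε.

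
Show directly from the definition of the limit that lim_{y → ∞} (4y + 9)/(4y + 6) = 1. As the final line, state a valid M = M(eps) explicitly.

Let eps > 0. We seek M > 0 such that y > M implies |(4y + 9)/(4y + 6) − 1| < eps.
(4y + 9)/(4y + 6) − 1 = (4(4y + 9) − 4(4y + 6)) / (4(4y + 6)) = 12/(4(4y + 6)).
For y > 0 we have 4y + 6 > 4y, so |(4y + 9)/(4y + 6) − 1| = 12/(4(4y + 6)) < 12/(4·4y) = (3/4)/y.
Thus |(4y + 9)/(4y + 6) − 1| < eps whenever y > (3/4)/eps.
Take M = (3/4)/eps. If y > M then |(4y + 9)/(4y + 6) − 1| < (3/4)/y < eps.

M = (3/4)/eps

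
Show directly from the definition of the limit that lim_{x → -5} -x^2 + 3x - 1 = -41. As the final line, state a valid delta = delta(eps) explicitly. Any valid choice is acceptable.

delta = min(1, eps/14)

Let eps > 0 be given. We want delta > 0 such that 0 < |x + 5| < delta implies |(-x^2 + 3x - 1) + 41| < eps.
(-x^2 + 3x - 1) + 41 = -x^2 + 3x + 40 = (x + 5)(-x + 8).
So |(-x^2 + 3x - 1) + 41| = |x + 5|·|-x + 8|.
Assume first that |x + 5| < 1, so |x| < 6. Then |-x + 8| ≤ 6 + 8 = 14.
Hence |(-x^2 + 3x - 1) + 41| ≤ 14|x + 5| < eps provided |x + 5| < eps/14.
Take delta = min(1, eps/14). Then 0 < |x + 5| < delta gives both |x + 5| < 1 and |x + 5| < eps/14, so |(-x^2 + 3x - 1) + 41| < eps.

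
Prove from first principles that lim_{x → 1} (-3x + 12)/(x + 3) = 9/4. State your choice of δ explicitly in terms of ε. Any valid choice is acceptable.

Let ε > 0 be given. We want δ > 0 with 0 < |x − 1| < δ ⇒ |(-3x + 12)/(x + 3) − (9/4)| < ε.
Combining over a common denominator, (-3x + 12)/(x + 3) − (9/4) = [(-3x + 12)·4 − 9·(x + 3)] / [4·(x + 3)] = -21(x − 1) / (4(x + 3)).
So |(-3x + 12)/(x + 3) − (9/4)| = 21|x − 1| / (4·|x + 3|).
Require δ ≤ 2, so |x + 3| ≥ |4| − |x − 1| > 4 − 2 = 2.
Hence |(-3x + 12)/(x + 3) − (9/4)| < 21|x − 1|/(4·2) = (21/8)|x − 1|, which is < ε once |x − 1| < (8/21)ε.
Take δ = min(2, (8/21)ε). Then 0 < |x − 1| < δ forces both bounds, so |(-3x + 12)/(x + 3) − (9/4)| < ε.

δ = min(2, (8/21)ε)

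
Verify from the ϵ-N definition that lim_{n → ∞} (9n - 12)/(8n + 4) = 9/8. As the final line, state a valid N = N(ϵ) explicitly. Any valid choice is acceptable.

Fix ϵ > 0. For n ≥ 1, |(9n - 12)/(8n + 4) − (9/8)| = |-132|/(8(8n + 4)) = 132/(8(8n + 4)).
Since 8n + 4 ≥ 8n for n ≥ 1, this is ≤ 132/(8·8n) = (33/16)/n.
So |(9n - 12)/(8n + 4) − (9/8)| < ϵ whenever n > (33/16)/ϵ.
Take N = (33/16)/ϵ. If n > N then |(9n - 12)/(8n + 4) − (9/8)| ≤ (33/16)/n < ϵ.

N = (33/16)/ϵ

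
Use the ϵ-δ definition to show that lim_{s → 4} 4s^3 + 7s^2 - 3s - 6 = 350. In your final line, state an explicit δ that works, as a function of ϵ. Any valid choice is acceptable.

Fix ϵ > 0. We want δ > 0 such that 0 < |s − 4| < δ implies |(4s^3 + 7s^2 - 3s - 6) − 350| < ϵ.
(4s^3 + 7s^2 - 3s - 6) − 350 = 4s^3 + 7s^2 - 3s - 356 = (s − 4)(4s^2 + 23s + 89).
So |(4s^3 + 7s^2 - 3s - 6) − 350| = |s − 4|·|4s^2 + 23s + 89|.
Assume first that |s − 4| < 2, so |s| < 6. Then |4s^2 + 23s + 89| ≤ 4·6^2 + 23·6 + 89 = 371.
Hence |(4s^3 + 7s^2 - 3s - 6) − 350| ≤ 371|s − 4| < ϵ provided |s − 4| < ϵ/371.
Take δ = min(2, ϵ/371). Then 0 < |s − 4| < δ gives both |s − 4| < 2 and |s − 4| < ϵ/371, so |(4s^3 + 7s^2 - 3s - 6) − 350| < ϵ.

δ = min(2, ϵ/371)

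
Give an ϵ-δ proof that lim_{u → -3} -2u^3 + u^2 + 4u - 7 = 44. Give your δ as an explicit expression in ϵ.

δ = min(2, ϵ/102)

Suppose ϵ > 0. We want δ > 0 such that 0 < |u + 3| < δ implies |(-2u^3 + u^2 + 4u - 7) − 44| < ϵ.
(-2u^3 + u^2 + 4u - 7) − 44 = -2u^3 + u^2 + 4u - 51 = (u + 3)(-2u^2 + 7u - 17).
So |(-2u^3 + u^2 + 4u - 7) − 44| = |u + 3|·|-2u^2 + 7u - 17|.
Require δ ≤ 2. Then |u + 3| < 2 gives |u| < 5, and by the triangle inequality |-2u^2 + 7u - 17| ≤ 2·5^2 + 7·5 + 17 = 102.
Hence |(-2u^3 + u^2 + 4u - 7) − 44| ≤ 102|u + 3| < ϵ provided |u + 3| < ϵ/102.
Take δ = min(2, ϵ/102). Then 0 < |u + 3| < δ gives both |u + 3| < 2 and |u + 3| < ϵ/102, so |(-2u^3 + u^2 + 4u - 7) − 44| < ϵ.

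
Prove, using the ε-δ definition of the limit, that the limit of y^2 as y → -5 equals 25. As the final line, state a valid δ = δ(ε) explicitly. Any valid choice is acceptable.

Fix ε > 0. We seek δ > 0 with 0 < |y + 5| < δ ⇒ |y^2 − 25| < ε.
Factor: y^2 − 25 = (y + 5)(y - 5), so |y^2 − 25| = |y + 5|·|y - 5|.
Impose δ ≤ 2 so that |y| < 7; then |y - 5| ≤ 12.
Hence |y^2 − 25| ≤ 12|y + 5|, which is < ε once |y + 5| < ε/12.
Take δ = min(2, ε/12). If 0 < |y + 5| < δ then both bounds hold and |y^2 − 25| ≤ 12|y + 5| < 12·(ε/12) = ε.

δ = min(2, ε/12)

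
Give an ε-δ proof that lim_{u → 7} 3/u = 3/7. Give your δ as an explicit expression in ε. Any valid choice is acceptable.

δ = min(7/2, (49/6)ε)

Let ε > 0. We seek δ > 0 such that 0 < |u − 7| < δ implies |3/u − (3/7)| < ε.
|3/u − (3/7)| = 3·|7 − u|/(7·|u|) = 3|u − 7|/(7|u|).
Require δ ≤ 7/2 so that |u| > 7 − 7/2 = 7/2, hence 7|u| > 49/2.
Then |3/u − (3/7)| < 3|u − 7|/(49/2), which is < ε when |u − 7| < (49/6)ε.
Take δ = min(7/2, (49/6)ε). Then 0 < |u − 7| < δ gives both |u − 7| < 7/2 and |u − 7| < (49/6)ε, so |3/u − (3/7)| < ε.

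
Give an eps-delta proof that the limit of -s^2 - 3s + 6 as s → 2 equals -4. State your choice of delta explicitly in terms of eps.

Let eps > 0. We want delta > 0 such that 0 < |s − 2| < delta implies |(-s^2 - 3s + 6) + 4| < eps.
(-s^2 - 3s + 6) + 4 = -s^2 - 3s + 10 = (s − 2)(-s - 5).
So |(-s^2 - 3s + 6) + 4| = |s − 2|·|-s - 5|.
Require delta ≤ 1. Then |s − 2| < 1 gives |s| < 3, and by the triangle inequality |-s - 5| ≤ 3 + 5 = 8.
Hence |(-s^2 - 3s + 6) + 4| ≤ 8|s − 2| < eps provided |s − 2| < eps/8.
Choosing delta = min(1, eps/8) ensures both conditions, hence |(-s^2 - 3s + 6) + 4| < eps.

delta = min(1, eps/8)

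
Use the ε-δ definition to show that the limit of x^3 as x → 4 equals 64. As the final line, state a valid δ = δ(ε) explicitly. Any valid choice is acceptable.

Fix ε > 0. We seek δ > 0 with 0 < |x − 4| < δ ⇒ |x^3 − 64| < ε.
Factor: x^3 − 64 = (x − 4)(x^2 + 4x + 16), so |x^3 − 64| = |x − 4|·|x^2 + 4x + 16|.
Restrict δ ≤ 2. Then |x − 4| < 2 gives |x| < 6, so by the triangle inequality |x^2 + 4x + 16| ≤ 6^2 + 4·6 + 16 = 76.
Hence |x^3 − 64| ≤ 76|x − 4|, which is < ε once |x − 4| < ε/76.
Take δ = min(2, ε/76). If 0 < |x − 4| < δ then both bounds hold and |x^3 − 64| ≤ 76|x − 4| < 76·(ε/76) = ε.

δ = min(2, ε/76)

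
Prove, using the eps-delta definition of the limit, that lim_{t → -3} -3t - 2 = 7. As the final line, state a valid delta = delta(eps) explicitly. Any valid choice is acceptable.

Suppose eps > 0. We need delta > 0 so that 0 < |t + 3| < delta implies |(-3t - 2) − 7| < eps.
Since (-3t - 2) − 7 = -3(t + 3), we have |(-3t - 2) − 7| = 3|t + 3|.
So 3|t + 3| < eps exactly when |t + 3| < eps/3.
Choosing delta = eps/3 gives |(-3t - 2) − 7| = 3|t + 3| < eps whenever |t + 3| < delta.

delta = eps/3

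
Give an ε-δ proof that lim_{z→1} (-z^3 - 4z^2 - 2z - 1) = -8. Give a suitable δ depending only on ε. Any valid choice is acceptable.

δ = min(1, ε/21)

Fix ε > 0. We want δ > 0 such that 0 < |z − 1| < δ implies |(-z^3 - 4z^2 - 2z - 1) + 8| < ε.
(-z^3 - 4z^2 - 2z - 1) + 8 = -z^3 - 4z^2 - 2z + 7 = (z − 1)(-z^2 - 5z - 7).
So |(-z^3 - 4z^2 - 2z - 1) + 8| = |z − 1|·|-z^2 - 5z - 7|.
Require δ ≤ 1. Then |z − 1| < 1 gives |z| < 2, and by the triangle inequality |-z^2 - 5z - 7| ≤ 2^2 + 5·2 + 7 = 21.
Hence |(-z^3 - 4z^2 - 2z - 1) + 8| ≤ 21|z − 1| < ε provided |z − 1| < ε/21.
Choosing δ = min(1, ε/21) ensures both conditions, hence |(-z^3 - 4z^2 - 2z - 1) + 8| < ε.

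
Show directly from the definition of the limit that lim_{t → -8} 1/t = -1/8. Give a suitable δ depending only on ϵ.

Let ϵ > 0 be given. We seek δ > 0 such that 0 < |t + 8| < δ implies |1/t + 1/8| < ϵ.
|1/t + 1/8| = |-8 − t|/(8·|t|) = |t + 8|/(8|t|).
Require δ ≤ 4 so that |t| > 8 − 4 = 4, hence 8|t| > 32.
Then |1/t + 1/8| < |t + 8|/32, which is < ϵ when |t + 8| < 32ϵ.
Take δ = min(4, 32ϵ). Then 0 < |t + 8| < δ gives both |t + 8| < 4 and |t + 8| < 32ϵ, so |1/t + 1/8| < ϵ.

δ = min(4, 32ϵ)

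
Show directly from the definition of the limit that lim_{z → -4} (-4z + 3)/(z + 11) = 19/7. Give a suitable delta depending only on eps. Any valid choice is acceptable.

delta = min(7/2, (49/94)eps)

Let eps > 0 be given. We want delta > 0 with 0 < |z + 4| < delta ⇒ |(-4z + 3)/(z + 11) − (19/7)| < eps.
Combining over a common denominator, (-4z + 3)/(z + 11) − (19/7) = [(-4z + 3)·7 − 19·(z + 11)] / [7·(z + 11)] = -47(z + 4) / (7(z + 11)).
So |(-4z + 3)/(z + 11) − (19/7)| = 47|z + 4| / (7·|z + 11|).
Restrict delta ≤ 7/2. Then |z + 4| < 7/2 gives |z + 11| = |(z + 4) + 7| ≥ 7 − 7/2 = 7/2.
Hence |(-4z + 3)/(z + 11) − (19/7)| < 47|z + 4|/(7·(7/2)) = (94/49)|z + 4|, which is < eps once |z + 4| < (49/94)eps.
Take delta = min(7/2, (49/94)eps). Then 0 < |z + 4| < delta forces both bounds, so |(-4z + 3)/(z + 11) − (19/7)| < eps.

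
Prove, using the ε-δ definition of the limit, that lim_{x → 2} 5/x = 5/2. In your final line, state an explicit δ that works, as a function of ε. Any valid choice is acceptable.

δ = min(1, (2/5)ε)

Fix ε > 0. We seek δ > 0 such that 0 < |x − 2| < δ implies |5/x − (5/2)| < ε.
|5/x − (5/2)| = 5·|2 − x|/(2·|x|) = 5|x − 2|/(2|x|).
Restrict δ ≤ 1. Then |x − 2| < 1 gives |x| > 1, so 2|x| > 2.
Then |5/x − (5/2)| < 5|x − 2|/2, which is < ε when |x − 2| < (2/5)ε.
Take δ = min(1, (2/5)ε). Then 0 < |x − 2| < δ gives both |x − 2| < 1 and |x − 2| < (2/5)ε, so |5/x − (5/2)| < ε.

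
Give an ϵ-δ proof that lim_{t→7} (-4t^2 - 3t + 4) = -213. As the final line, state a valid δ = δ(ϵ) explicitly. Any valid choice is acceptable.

δ = min(2, ϵ/67)

Let ϵ > 0 be given. We want δ > 0 such that 0 < |t − 7| < δ implies |(-4t^2 - 3t + 4) + 213| < ϵ.
(-4t^2 - 3t + 4) + 213 = -4t^2 - 3t + 217 = (t − 7)(-4t - 31).
So |(-4t^2 - 3t + 4) + 213| = |t − 7|·|-4t - 31|.
Require δ ≤ 2. Then |t − 7| < 2 gives |t| < 9, and by the triangle inequality |-4t - 31| ≤ 4·9 + 31 = 67.
Hence |(-4t^2 - 3t + 4) + 213| ≤ 67|t − 7| < ϵ provided |t − 7| < ϵ/67.
Choosing δ = min(2, ϵ/67) ensures both conditions, hence |(-4t^2 - 3t + 4) + 213| < ϵ.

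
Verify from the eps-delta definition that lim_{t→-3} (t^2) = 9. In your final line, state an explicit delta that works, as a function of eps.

delta = min(1, eps/7)

Let eps > 0. We seek delta > 0 with 0 < |t + 3| < delta ⇒ |t^2 − 9| < eps.
Factor: t^2 − 9 = (t + 3)(t - 3), so |t^2 − 9| = |t + 3|·|t - 3|.
Restrict delta ≤ 1. Then |t + 3| < 1 gives |t| < 4, so by the triangle inequality |t - 3| ≤ 4 + 3 = 7.
Hence |t^2 − 9| ≤ 7|t + 3|, which is < eps once |t + 3| < eps/7.
Take delta = min(1, eps/7). If 0 < |t + 3| < delta then both bounds hold and |t^2 − 9| ≤ 7|t + 3| < 7·(eps/7) = eps.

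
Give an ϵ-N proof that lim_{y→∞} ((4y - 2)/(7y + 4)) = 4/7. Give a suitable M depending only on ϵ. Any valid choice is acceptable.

Let ϵ > 0 be given. We seek M > 0 such that y > M implies |(4y - 2)/(7y + 4) − (4/7)| < ϵ.
(4y - 2)/(7y + 4) − (4/7) = (7(4y - 2) − 4(7y + 4)) / (7(7y + 4)) = -30/(7(7y + 4)).
For y > 0 we have 7y + 4 > 7y, so |(4y - 2)/(7y + 4) − (4/7)| = 30/(7(7y + 4)) < 30/(7·7y) = (30/49)/y.
Thus |(4y - 2)/(7y + 4) − (4/7)| < ϵ whenever y > (30/49)/ϵ.
Take M = (30/49)/ϵ. If y > M then |(4y - 2)/(7y + 4) − (4/7)| < (30/49)/y < ϵ.

M = (30/49)/ϵ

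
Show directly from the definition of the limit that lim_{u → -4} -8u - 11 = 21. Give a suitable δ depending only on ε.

δ = ε/8

Let ε > 0 be given. We need δ > 0 so that 0 < |u + 4| < δ implies |(-8u - 11) − 21| < ε.
|(-8u - 11) − 21| = |-8u - 32| = 8|u + 4|.
Thus it suffices that |u + 4| < ε/8.
Take δ = ε/8. If 0 < |u + 4| < δ then |(-8u - 11) − 21| = 8|u + 4| < 8·(ε/8) = ε.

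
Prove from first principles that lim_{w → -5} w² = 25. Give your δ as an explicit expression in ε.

δ = min(1, ε/11)

Fix ε > 0. We seek δ > 0 with 0 < |w + 5| < δ ⇒ |w² − 25| < ε.
Factor: w² − 25 = (w + 5)(w - 5), so |w² − 25| = |w + 5|·|w - 5|.
Impose δ ≤ 1 so that |w| < 6; then |w - 5| ≤ 11.
Hence |w² − 25| ≤ 11|w + 5|, which is < ε once |w + 5| < ε/11.
Take δ = min(1, ε/11). If 0 < |w + 5| < δ then both bounds hold and |w² − 25| ≤ 11|w + 5| < 11·(ε/11) = ε.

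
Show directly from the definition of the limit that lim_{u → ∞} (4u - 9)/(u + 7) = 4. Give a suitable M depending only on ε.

Fix ε > 0. We seek M > 0 such that u > M implies |(4u - 9)/(u + 7) − 4| < ε.
(4u - 9)/(u + 7) − 4 = ((4u - 9) − 4(u + 7)) / ((u + 7)) = -37/((u + 7)).
For u > 0 we have u + 7 > u, so |(4u - 9)/(u + 7) − 4| = 37/((u + 7)) < 37/(u) = 37/u.
Thus |(4u - 9)/(u + 7) − 4| < ε whenever u > 37/ε.
Take M = 37/ε. If u > M then |(4u - 9)/(u + 7) − 4| < 37/u < ε.

M = 37/ε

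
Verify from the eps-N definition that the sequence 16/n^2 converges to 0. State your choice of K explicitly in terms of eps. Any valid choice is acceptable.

K = (16/eps)^{1/2}

Fix eps > 0. For n ≥ 1, |16/n^2 − 0| = 16/n^2.
16/n^2 < eps ⇔ n^2 > 16/eps ⇔ n > (16/eps)^{1/2}.
Take K = (16/eps)^{1/2}. Then n > K implies 16/n^2 < eps.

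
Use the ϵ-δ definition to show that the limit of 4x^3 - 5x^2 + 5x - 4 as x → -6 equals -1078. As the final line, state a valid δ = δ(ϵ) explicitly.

δ = min(1, ϵ/578)

Fix ϵ > 0. We want δ > 0 such that 0 < |x + 6| < δ implies |(4x^3 - 5x^2 + 5x - 4) + 1078| < ϵ.
(4x^3 - 5x^2 + 5x - 4) + 1078 = 4x^3 - 5x^2 + 5x + 1074 = (x + 6)(4x^2 - 29x + 179).
So |(4x^3 - 5x^2 + 5x - 4) + 1078| = |x + 6|·|4x^2 - 29x + 179|.
Require δ ≤ 1. Then |x + 6| < 1 gives |x| < 7, and by the triangle inequality |4x^2 - 29x + 179| ≤ 4·7^2 + 29·7 + 179 = 578.
Hence |(4x^3 - 5x^2 + 5x - 4) + 1078| ≤ 578|x + 6| < ϵ provided |x + 6| < ϵ/578.
Take δ = min(1, ϵ/578). Then 0 < |x + 6| < δ gives both |x + 6| < 1 and |x + 6| < ϵ/578, so |(4x^3 - 5x^2 + 5x - 4) + 1078| < ϵ.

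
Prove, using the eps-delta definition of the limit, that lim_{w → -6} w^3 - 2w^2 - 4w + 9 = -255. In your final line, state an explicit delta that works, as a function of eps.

delta = min(2, eps/172)

Fix eps > 0. We want delta > 0 such that 0 < |w + 6| < delta implies |(w^3 - 2w^2 - 4w + 9) + 255| < eps.
(w^3 - 2w^2 - 4w + 9) + 255 = w^3 - 2w^2 - 4w + 264 = (w + 6)(w^2 - 8w + 44).
So |(w^3 - 2w^2 - 4w + 9) + 255| = |w + 6|·|w^2 - 8w + 44|.
Require delta ≤ 2. Then |w + 6| < 2 gives |w| < 8, and by the triangle inequality |w^2 - 8w + 44| ≤ 8^2 + 8·8 + 44 = 172.
Hence |(w^3 - 2w^2 - 4w + 9) + 255| ≤ 172|w + 6| < eps provided |w + 6| < eps/172.
Take delta = min(2, eps/172). Then 0 < |w + 6| < delta gives both |w + 6| < 2 and |w + 6| < eps/172, so |(w^3 - 2w^2 - 4w + 9) + 255| < eps.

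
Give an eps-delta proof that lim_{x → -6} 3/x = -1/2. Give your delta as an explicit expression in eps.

Suppose eps > 0. We seek delta > 0 such that 0 < |x + 6| < delta implies |3/x + 1/2| < eps.
|3/x + 1/2| = 3·|-6 − x|/(6·|x|) = 3|x + 6|/(6|x|).
Restrict delta ≤ 3. Then |x + 6| < 3 gives |x| > 3, so 6|x| > 18.
Then |3/x + 1/2| < 3|x + 6|/18, which is < eps when |x + 6| < 6eps.
Take delta = min(3, 6eps). Then 0 < |x + 6| < delta gives both |x + 6| < 3 and |x + 6| < 6eps, so |3/x + 1/2| < eps.

delta = min(3, 6eps)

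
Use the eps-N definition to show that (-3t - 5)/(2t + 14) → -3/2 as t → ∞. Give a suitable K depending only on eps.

Let eps > 0. We seek K > 0 such that t > K implies |(-3t - 5)/(2t + 14) + 3/2| < eps.
(-3t - 5)/(2t + 14) + 3/2 = (2(-3t - 5) − (-3)(2t + 14)) / (2(2t + 14)) = 32/(2(2t + 14)).
For t > 0 we have 2t + 14 > 2t, so |(-3t - 5)/(2t + 14) + 3/2| = 32/(2(2t + 14)) < 32/(2·2t) = 8/t.
Thus |(-3t - 5)/(2t + 14) + 3/2| < eps whenever t > 8/eps.
Take K = 8/eps. If t > K then |(-3t - 5)/(2t + 14) + 3/2| < 8/t < eps.

K = 8/eps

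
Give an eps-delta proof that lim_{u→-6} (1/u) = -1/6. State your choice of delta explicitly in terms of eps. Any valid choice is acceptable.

delta = min(3, 18eps)

Fix eps > 0. We seek delta > 0 such that 0 < |u + 6| < delta implies |1/u + 1/6| < eps.
|1/u + 1/6| = |-6 − u|/(6·|u|) = |u + 6|/(6|u|).
Restrict delta ≤ 3. Then |u + 6| < 3 gives |u| > 3, so 6|u| > 18.
Then |1/u + 1/6| < |u + 6|/18, which is < eps when |u + 6| < 18eps.
Take delta = min(3, 18eps). Then 0 < |u + 6| < delta gives both |u + 6| < 3 and |u + 6| < 18eps, so |1/u + 1/6| < eps.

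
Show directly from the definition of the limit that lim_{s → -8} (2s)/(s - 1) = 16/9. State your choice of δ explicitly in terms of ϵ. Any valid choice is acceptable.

δ = min(9/2, (81/4)ϵ)

Let ϵ > 0 be given. We want δ > 0 with 0 < |s + 8| < δ ⇒ |(2s)/(s - 1) − (16/9)| < ϵ.
Combining over a common denominator, (2s)/(s - 1) − (16/9) = [(2s)·(-9) − (-16)·(s - 1)] / [(-9)·(s - 1)] = -2(s + 8) / ((-9)(s - 1)).
So |(2s)/(s - 1) − (16/9)| = 2|s + 8| / (9·|s − 1|).
Restrict δ ≤ 9/2. Then |s + 8| < 9/2 gives |s − 1| = |(s + 8) + (-9)| ≥ 9 − 9/2 = 9/2.
Hence |(2s)/(s - 1) − (16/9)| < 2|s + 8|/(9·(9/2)) = (4/81)|s + 8|, which is < ϵ once |s + 8| < (81/4)ϵ.
Take δ = min(9/2, (81/4)ϵ). Then 0 < |s + 8| < δ forces both bounds, so |(2s)/(s - 1) − (16/9)| < ϵ.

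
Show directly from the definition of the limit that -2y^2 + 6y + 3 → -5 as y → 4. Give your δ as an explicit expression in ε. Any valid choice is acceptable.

δ = min(1, ε/12)

Suppose ε > 0. We want δ > 0 such that 0 < |y − 4| < δ implies |(-2y^2 + 6y + 3) + 5| < ε.
(-2y^2 + 6y + 3) + 5 = -2y^2 + 6y + 8 = (y − 4)(-2y - 2).
So |(-2y^2 + 6y + 3) + 5| = |y − 4|·|-2y - 2|.
Assume first that |y − 4| < 1, so |y| < 5. Then |-2y - 2| ≤ 2·5 + 2 = 12.
Hence |(-2y^2 + 6y + 3) + 5| ≤ 12|y − 4| < ε provided |y − 4| < ε/12.
Take δ = min(1, ε/12). Then 0 < |y − 4| < δ gives both |y − 4| < 1 and |y − 4| < ε/12, so |(-2y^2 + 6y + 3) + 5| < ε.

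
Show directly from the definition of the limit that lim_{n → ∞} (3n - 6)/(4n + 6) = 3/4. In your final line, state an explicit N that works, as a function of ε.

N = (21/8)/ε

Suppose ε > 0. For n ≥ 1, |(3n - 6)/(4n + 6) − (3/4)| = |-42|/(4(4n + 6)) = 42/(4(4n + 6)).
Since 4n + 6 ≥ 4n for n ≥ 1, this is ≤ 42/(4·4n) = (21/8)/n.
So |(3n - 6)/(4n + 6) − (3/4)| < ε whenever n > (21/8)/ε.
Take N = (21/8)/ε. If n > N then |(3n - 6)/(4n + 6) − (3/4)| ≤ (21/8)/n < ε.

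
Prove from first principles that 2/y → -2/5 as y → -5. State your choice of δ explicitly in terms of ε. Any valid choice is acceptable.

Let ε > 0 be given. We seek δ > 0 such that 0 < |y + 5| < δ implies |2/y + 2/5| < ε.
|2/y + 2/5| = 2·|-5 − y|/(5·|y|) = 2|y + 5|/(5|y|).
Restrict δ ≤ 5/2. Then |y + 5| < 5/2 gives |y| > 5/2, so 5|y| > 25/2.
Then |2/y + 2/5| < 2|y + 5|/(25/2), which is < ε when |y + 5| < (25/4)ε.
Take δ = min(5/2, (25/4)ε). Then 0 < |y + 5| < δ gives both |y + 5| < 5/2 and |y + 5| < (25/4)ε, so |2/y + 2/5| < ε.

δ = min(5/2, (25/4)ε)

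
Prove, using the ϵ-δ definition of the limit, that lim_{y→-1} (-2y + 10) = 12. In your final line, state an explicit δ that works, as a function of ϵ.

δ = ϵ/2

Suppose ϵ > 0. We need δ > 0 so that 0 < |y + 1| < δ implies |(-2y + 10) − 12| < ϵ.
|(-2y + 10) − 12| = |-2y - 2| = 2|y + 1|.
Thus it suffices that |y + 1| < ϵ/2.
Take δ = ϵ/2. If 0 < |y + 1| < δ then |(-2y + 10) − 12| = 2|y + 1| < 2·(ϵ/2) = ϵ.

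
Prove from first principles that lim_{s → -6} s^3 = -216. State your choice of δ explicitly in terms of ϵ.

Fix ϵ > 0. We seek δ > 0 with 0 < |s + 6| < δ ⇒ |s^3 + 216| < ϵ.
Factor: s^3 + 216 = (s + 6)(s^2 - 6s + 36), so |s^3 + 216| = |s + 6|·|s^2 - 6s + 36|.
Impose δ ≤ 2 so that |s| < 8; then |s^2 - 6s + 36| ≤ 148.
Hence |s^3 + 216| ≤ 148|s + 6|, which is < ϵ once |s + 6| < ϵ/148.
Take δ = min(2, ϵ/148). If 0 < |s + 6| < δ then both bounds hold and |s^3 + 216| ≤ 148|s + 6| < 148·(ϵ/148) = ϵ.

δ = min(2, ϵ/148)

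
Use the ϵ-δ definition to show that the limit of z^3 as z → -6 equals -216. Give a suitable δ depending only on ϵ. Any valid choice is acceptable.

δ = min(2, ϵ/148)

Let ϵ > 0. We seek δ > 0 with 0 < |z + 6| < δ ⇒ |z^3 + 216| < ϵ.
Factor: z^3 + 216 = (z + 6)(z^2 - 6z + 36), so |z^3 + 216| = |z + 6|·|z^2 - 6z + 36|.
Impose δ ≤ 2 so that |z| < 8; then |z^2 - 6z + 36| ≤ 148.
Hence |z^3 + 216| ≤ 148|z + 6|, which is < ϵ once |z + 6| < ϵ/148.
Take δ = min(2, ϵ/148). If 0 < |z + 6| < δ then both bounds hold and |z^3 + 216| ≤ 148|z + 6| < 148·(ϵ/148) = ϵ.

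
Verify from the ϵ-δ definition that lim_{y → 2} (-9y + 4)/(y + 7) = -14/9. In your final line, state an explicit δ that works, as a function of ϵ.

δ = min(9/2, (81/134)ϵ)

Fix ϵ > 0. We want δ > 0 with 0 < |y − 2| < δ ⇒ |(-9y + 4)/(y + 7) + 14/9| < ϵ.
Combining over a common denominator, (-9y + 4)/(y + 7) + 14/9 = [(-9y + 4)·9 − (-14)·(y + 7)] / [9·(y + 7)] = -67(y − 2) / (9(y + 7)).
So |(-9y + 4)/(y + 7) + 14/9| = 67|y − 2| / (9·|y + 7|).
Restrict δ ≤ 9/2. Then |y − 2| < 9/2 gives |y + 7| = |(y − 2) + 9| ≥ 9 − 9/2 = 9/2.
Hence |(-9y + 4)/(y + 7) + 14/9| < 67|y − 2|/(9·(9/2)) = (134/81)|y − 2|, which is < ϵ once |y − 2| < (81/134)ϵ.
Take δ = min(9/2, (81/134)ϵ). Then 0 < |y − 2| < δ forces both bounds, so |(-9y + 4)/(y + 7) + 14/9| < ϵ.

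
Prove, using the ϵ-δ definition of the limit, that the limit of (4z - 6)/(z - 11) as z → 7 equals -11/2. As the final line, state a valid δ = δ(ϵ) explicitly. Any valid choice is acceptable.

δ = min(2, (4/19)ϵ)

Let ϵ > 0. We want δ > 0 with 0 < |z − 7| < δ ⇒ |(4z - 6)/(z - 11) + 11/2| < ϵ.
Combining over a common denominator, (4z - 6)/(z - 11) + 11/2 = [(4z - 6)·(-4) − 22·(z - 11)] / [(-4)·(z - 11)] = -38(z − 7) / ((-4)(z - 11)).
So |(4z - 6)/(z - 11) + 11/2| = 38|z − 7| / (4·|z − 11|).
Restrict δ ≤ 2. Then |z − 7| < 2 gives |z − 11| = |(z − 7) + (-4)| ≥ 4 − 2 = 2.
Hence |(4z - 6)/(z - 11) + 11/2| < 38|z − 7|/(4·2) = (19/4)|z − 7|, which is < ϵ once |z − 7| < (4/19)ϵ.
Take δ = min(2, (4/19)ϵ). Then 0 < |z − 7| < δ forces both bounds, so |(4z - 6)/(z - 11) + 11/2| < ϵ.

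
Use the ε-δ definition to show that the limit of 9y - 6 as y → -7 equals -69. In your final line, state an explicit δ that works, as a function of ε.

Fix ε > 0. We need δ > 0 so that 0 < |y + 7| < δ implies |(9y - 6) + 69| < ε.
|(9y - 6) + 69| = |9y + 63| = 9|y + 7|.
So 9|y + 7| < ε exactly when |y + 7| < ε/9.
Choosing δ = ε/9 gives |(9y - 6) + 69| = 9|y + 7| < ε whenever |y + 7| < δ.

δ = ε/9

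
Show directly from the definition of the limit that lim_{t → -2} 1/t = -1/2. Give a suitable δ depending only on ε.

Fix ε > 0. We seek δ > 0 such that 0 < |t + 2| < δ implies |1/t + 1/2| < ε.
|1/t + 1/2| = |-2 − t|/(2·|t|) = |t + 2|/(2|t|).
Restrict δ ≤ 1. Then |t + 2| < 1 gives |t| > 1, so 2|t| > 2.
Then |1/t + 1/2| < |t + 2|/2, which is < ε when |t + 2| < 2ε.
Take δ = min(1, 2ε). Then 0 < |t + 2| < δ gives both |t + 2| < 1 and |t + 2| < 2ε, so |1/t + 1/2| < ε.

δ = min(1, 2ε)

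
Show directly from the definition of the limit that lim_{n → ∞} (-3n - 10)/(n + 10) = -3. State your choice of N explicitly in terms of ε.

N = 20/ε

Suppose ε > 0. For n ≥ 1, |(-3n - 10)/(n + 10) + 3| = |20|/((n + 10)) = 20/((n + 10)).
Since n + 10 ≥ n for n ≥ 1, this is ≤ 20/(n) = 20/n.
So |(-3n - 10)/(n + 10) + 3| < ε whenever n > 20/ε.
Take N = 20/ε. If n > N then |(-3n - 10)/(n + 10) + 3| ≤ 20/n < ε.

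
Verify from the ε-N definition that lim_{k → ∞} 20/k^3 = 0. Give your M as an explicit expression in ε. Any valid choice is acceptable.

Let ε > 0 be given. For k ≥ 1, |20/k^3 − 0| = 20/k^3.
20/k^3 < ε ⇔ k^3 > 20/ε ⇔ k > (20/ε)^{1/3}.
Take M = (20/ε)^{1/3}. Then k > M implies 20/k^3 < ε.

M = (20/ε)^{1/3}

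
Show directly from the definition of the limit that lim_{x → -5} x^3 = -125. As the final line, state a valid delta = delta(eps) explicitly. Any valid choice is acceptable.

Fix eps > 0. We seek delta > 0 with 0 < |x + 5| < delta ⇒ |x^3 + 125| < eps.
Factor: x^3 + 125 = (x + 5)(x^2 - 5x + 25), so |x^3 + 125| = |x + 5|·|x^2 - 5x + 25|.
Restrict delta ≤ 1. Then |x + 5| < 1 gives |x| < 6, so by the triangle inequality |x^2 - 5x + 25| ≤ 6^2 + 5·6 + 25 = 91.
Hence |x^3 + 125| ≤ 91|x + 5|, which is < eps once |x + 5| < eps/91.
Take delta = min(1, eps/91). If 0 < |x + 5| < delta then both bounds hold and |x^3 + 125| ≤ 91|x + 5| < 91·(eps/91) = eps.

delta = min(1, eps/91)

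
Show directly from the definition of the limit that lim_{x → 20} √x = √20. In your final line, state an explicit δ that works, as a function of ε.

Let ε > 0 be given. We want δ > 0 such that 0 < |x − 20| < δ implies |√x − √20| < ε.
Rationalise: √x − √20 = (x − 20)/(√x + √20), so |√x − √20| = |x − 20|/(√x + √20).
Restrict δ ≤ 20 so that |x − 20| < 20 forces x > 0, and then √x + √20 > √20.
Hence |√x − √20| < |x − 20|/√20, which is < ε once |x − 20| < √20·ε.
Take δ = min(20, √20·ε). If 0 < |x − 20| < δ then x > 0 and |√x − √20| < |x − 20|/√20 < ε.

δ = min(20, √20·ε)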